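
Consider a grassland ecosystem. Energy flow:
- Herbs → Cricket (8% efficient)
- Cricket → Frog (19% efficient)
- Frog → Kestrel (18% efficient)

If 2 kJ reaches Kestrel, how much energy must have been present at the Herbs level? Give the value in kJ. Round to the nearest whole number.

731 kJ

Cumulative transfer efficiency: 0.08 × 0.19 × 0.18 = 0.002736
Herbs energy = 2 / 0.002736 = 731 kJ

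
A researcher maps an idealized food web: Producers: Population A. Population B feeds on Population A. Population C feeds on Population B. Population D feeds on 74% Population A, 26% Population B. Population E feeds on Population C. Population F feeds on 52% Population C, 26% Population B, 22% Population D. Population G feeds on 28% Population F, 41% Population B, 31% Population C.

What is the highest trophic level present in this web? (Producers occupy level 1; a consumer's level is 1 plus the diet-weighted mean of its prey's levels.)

Population B: 1 + 1 = 2
Population C: 1 + 2 = 3
Population D: 1 + (0.74×1 + 0.26×2) = 2.26
Population E: 1 + 3 = 4
Population F: 1 + (0.52×3 + 0.26×2 + 0.22×2.26) = 3.5772
Population G: 1 + (0.28×3.5772 + 0.41×2 + 0.31×3) = 3.751616

4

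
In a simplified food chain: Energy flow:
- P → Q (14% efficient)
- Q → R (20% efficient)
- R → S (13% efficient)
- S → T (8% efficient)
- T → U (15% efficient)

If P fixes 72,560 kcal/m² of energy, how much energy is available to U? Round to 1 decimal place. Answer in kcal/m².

Q: 72560 × 0.14 = 10158.4 kcal/m²
R: 10158.4 × 0.2 = 2031.68 kcal/m²
S: 2031.68 × 0.13 = 264.1184 kcal/m²
T: 264.1184 × 0.08 = 21.129472 kcal/m²
U: 21.129472 × 0.15 = 3.1694208 kcal/m²

3.2 kcal/m²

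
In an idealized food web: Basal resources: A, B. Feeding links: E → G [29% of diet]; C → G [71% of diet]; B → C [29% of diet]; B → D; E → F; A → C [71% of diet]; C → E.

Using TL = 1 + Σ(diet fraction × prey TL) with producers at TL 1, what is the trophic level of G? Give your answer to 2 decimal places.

3.29

C: 1 + (0.71×1 + 0.29×1) = 2
D: 1 + 1 = 2
E: 1 + 2 = 3
F: 1 + 3 = 4
G: 1 + (0.71×2 + 0.29×3) = 3.29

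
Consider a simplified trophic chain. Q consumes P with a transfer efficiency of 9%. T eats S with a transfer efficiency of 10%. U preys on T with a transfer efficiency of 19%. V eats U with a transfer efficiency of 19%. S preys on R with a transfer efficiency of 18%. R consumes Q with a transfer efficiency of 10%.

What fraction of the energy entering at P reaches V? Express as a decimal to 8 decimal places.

0.00000585

Product of link efficiencies: 0.09 × 0.1 × 0.18 × 0.1 × 0.19 × 0.19 = 0.0000058482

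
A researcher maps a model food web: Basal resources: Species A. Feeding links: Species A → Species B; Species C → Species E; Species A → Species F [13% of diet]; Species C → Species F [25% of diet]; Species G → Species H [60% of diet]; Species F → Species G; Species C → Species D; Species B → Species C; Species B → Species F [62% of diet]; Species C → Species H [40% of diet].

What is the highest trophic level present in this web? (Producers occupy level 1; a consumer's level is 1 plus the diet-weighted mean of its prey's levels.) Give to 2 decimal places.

4.67

Species B: 1 + 1 = 2
Species C: 1 + 2 = 3
Species D: 1 + 3 = 4
Species E: 1 + 3 = 4
Species F: 1 + (0.13×1 + 0.25×3 + 0.62×2) = 3.12
Species G: 1 + 3.12 = 4.12
Species H: 1 + (0.6×4.12 + 0.4×3) = 4.672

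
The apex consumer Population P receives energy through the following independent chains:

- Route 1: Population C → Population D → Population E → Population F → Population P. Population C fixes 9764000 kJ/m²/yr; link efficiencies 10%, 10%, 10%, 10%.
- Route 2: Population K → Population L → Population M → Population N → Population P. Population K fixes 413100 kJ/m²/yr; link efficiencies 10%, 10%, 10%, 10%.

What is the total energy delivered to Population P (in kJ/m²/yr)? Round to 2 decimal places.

1017.71 kJ/m²/yr

Route 1: 9764000 × 0.1 × 0.1 × 0.1 × 0.1 = 976.4 kJ/m²/yr
Route 2: 413100 × 0.1 × 0.1 × 0.1 × 0.1 = 41.31 kJ/m²/yr
Total at Population P: 976.4 + 41.31 = 1017.71 kJ/m²/yr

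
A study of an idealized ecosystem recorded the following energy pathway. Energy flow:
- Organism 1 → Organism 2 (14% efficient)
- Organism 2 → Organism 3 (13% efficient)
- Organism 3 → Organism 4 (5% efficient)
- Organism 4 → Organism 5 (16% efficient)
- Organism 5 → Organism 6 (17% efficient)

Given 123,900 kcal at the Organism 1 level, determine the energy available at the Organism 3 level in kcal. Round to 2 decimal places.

Organism 2: 123900 × 0.14 = 17346 kcal
Organism 3: 17346 × 0.13 = 2254.98 kcal

2254.98 kcal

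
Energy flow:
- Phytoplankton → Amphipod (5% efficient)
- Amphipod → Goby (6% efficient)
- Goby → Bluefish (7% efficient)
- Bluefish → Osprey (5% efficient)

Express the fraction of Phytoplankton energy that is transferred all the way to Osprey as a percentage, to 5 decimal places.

Product of link efficiencies: 0.05 × 0.06 × 0.07 × 0.05 = 0.0000105
As a percentage: 0.0000105 × 100 = 0.00105%

0.00105%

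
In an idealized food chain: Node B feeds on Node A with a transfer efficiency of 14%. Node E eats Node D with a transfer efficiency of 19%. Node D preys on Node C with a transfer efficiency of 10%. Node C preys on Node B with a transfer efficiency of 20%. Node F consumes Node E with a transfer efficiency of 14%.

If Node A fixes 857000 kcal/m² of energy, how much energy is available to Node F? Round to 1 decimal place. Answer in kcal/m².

63.8 kcal/m²

Node B: 857000 × 0.14 = 119980 kcal/m²
Node C: 119980 × 0.2 = 23996 kcal/m²
Node D: 23996 × 0.1 = 2399.6 kcal/m²
Node E: 2399.6 × 0.19 = 455.924 kcal/m²
Node F: 455.924 × 0.14 = 63.82936 kcal/m²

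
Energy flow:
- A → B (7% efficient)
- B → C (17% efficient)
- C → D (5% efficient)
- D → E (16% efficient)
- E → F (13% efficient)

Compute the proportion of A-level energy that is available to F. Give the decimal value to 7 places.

Product of link efficiencies: 0.07 × 0.17 × 0.05 × 0.16 × 0.13 = 0.000012376

0.0000124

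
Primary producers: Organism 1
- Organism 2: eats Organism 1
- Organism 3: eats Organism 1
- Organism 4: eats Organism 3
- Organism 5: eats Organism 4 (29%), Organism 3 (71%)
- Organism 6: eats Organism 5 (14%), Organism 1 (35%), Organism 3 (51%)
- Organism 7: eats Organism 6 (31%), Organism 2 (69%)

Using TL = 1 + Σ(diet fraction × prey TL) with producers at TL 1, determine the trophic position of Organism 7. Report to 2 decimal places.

3.26

Organism 2: 1 + 1 = 2
Organism 3: 1 + 1 = 2
Organism 4: 1 + 2 = 3
Organism 5: 1 + (0.29×3 + 0.71×2) = 3.29
Organism 6: 1 + (0.14×3.29 + 0.35×1 + 0.51×2) = 2.8306
Organism 7: 1 + (0.31×2.8306 + 0.69×2) = 3.257486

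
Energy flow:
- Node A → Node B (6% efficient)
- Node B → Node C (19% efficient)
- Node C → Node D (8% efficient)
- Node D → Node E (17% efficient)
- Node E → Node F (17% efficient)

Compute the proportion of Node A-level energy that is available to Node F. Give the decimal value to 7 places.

0.0000264

Product of link efficiencies: 0.06 × 0.19 × 0.08 × 0.17 × 0.17 = 0.0000263568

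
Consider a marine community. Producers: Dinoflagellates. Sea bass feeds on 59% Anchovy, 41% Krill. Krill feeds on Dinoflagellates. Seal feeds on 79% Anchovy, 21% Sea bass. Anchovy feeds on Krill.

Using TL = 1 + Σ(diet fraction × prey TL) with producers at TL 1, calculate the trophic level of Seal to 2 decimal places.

4.12

Krill: 1 + 1 = 2
Anchovy: 1 + 2 = 3
Sea bass: 1 + (0.59×3 + 0.41×2) = 3.59
Seal: 1 + (0.79×3 + 0.21×3.59) = 4.1239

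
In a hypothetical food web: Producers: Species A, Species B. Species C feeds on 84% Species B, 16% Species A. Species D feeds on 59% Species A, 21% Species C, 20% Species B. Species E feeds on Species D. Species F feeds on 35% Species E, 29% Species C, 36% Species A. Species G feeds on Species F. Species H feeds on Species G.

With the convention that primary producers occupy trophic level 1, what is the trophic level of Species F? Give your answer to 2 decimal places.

3.06

Species C: 1 + (0.84×1 + 0.16×1) = 2
Species D: 1 + (0.59×1 + 0.21×2 + 0.2×1) = 2.21
Species E: 1 + 2.21 = 3.21
Species F: 1 + (0.35×3.21 + 0.29×2 + 0.36×1) = 3.0635
Species G: 1 + 3.0635 = 4.0635
Species H: 1 + 4.0635 = 5.0635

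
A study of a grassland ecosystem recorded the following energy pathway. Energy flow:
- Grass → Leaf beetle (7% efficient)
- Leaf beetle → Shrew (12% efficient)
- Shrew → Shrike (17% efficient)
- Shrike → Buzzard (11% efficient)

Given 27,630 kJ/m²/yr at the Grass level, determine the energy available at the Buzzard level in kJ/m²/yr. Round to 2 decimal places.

Leaf beetle: 27630 × 0.07 = 1934.1 kJ/m²/yr
Shrew: 1934.1 × 0.12 = 232.092 kJ/m²/yr
Shrike: 232.092 × 0.17 = 39.45564 kJ/m²/yr
Buzzard: 39.45564 × 0.11 = 4.3401204 kJ/m²/yr

4.34 kJ/m²/yr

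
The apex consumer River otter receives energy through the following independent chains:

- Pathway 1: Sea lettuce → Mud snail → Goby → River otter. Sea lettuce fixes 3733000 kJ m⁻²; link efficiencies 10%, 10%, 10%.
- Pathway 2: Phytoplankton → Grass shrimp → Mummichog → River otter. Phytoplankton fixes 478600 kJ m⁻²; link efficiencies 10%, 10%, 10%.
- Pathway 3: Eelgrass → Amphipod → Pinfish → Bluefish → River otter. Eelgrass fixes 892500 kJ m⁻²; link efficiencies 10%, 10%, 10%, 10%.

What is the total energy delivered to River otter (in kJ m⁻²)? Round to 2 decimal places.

Pathway 1: 3733000 × 0.1 × 0.1 × 0.1 = 3733 kJ m⁻²
Pathway 2: 478600 × 0.1 × 0.1 × 0.1 = 478.6 kJ m⁻²
Pathway 3: 892500 × 0.1 × 0.1 × 0.1 × 0.1 = 89.25 kJ m⁻²
Total at River otter: 3733 + 478.6 + 89.25 = 4300.85 kJ m⁻²

4300.85 kJ m⁻²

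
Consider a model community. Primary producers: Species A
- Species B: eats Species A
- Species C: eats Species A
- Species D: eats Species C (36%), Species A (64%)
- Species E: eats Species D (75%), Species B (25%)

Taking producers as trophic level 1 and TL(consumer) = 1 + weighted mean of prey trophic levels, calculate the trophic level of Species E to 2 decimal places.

3.27

Species B: 1 + 1 = 2
Species C: 1 + 1 = 2
Species D: 1 + (0.36×2 + 0.64×1) = 2.36
Species E: 1 + (0.75×2.36 + 0.25×2) = 3.27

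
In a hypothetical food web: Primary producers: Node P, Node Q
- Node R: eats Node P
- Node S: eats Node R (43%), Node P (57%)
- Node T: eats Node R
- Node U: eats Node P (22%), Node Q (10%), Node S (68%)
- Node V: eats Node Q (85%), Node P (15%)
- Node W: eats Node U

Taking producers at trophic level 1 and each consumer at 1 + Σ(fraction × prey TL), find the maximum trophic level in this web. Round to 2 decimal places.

Node R: 1 + 1 = 2
Node S: 1 + (0.43×2 + 0.57×1) = 2.43
Node T: 1 + 2 = 3
Node U: 1 + (0.22×1 + 0.1×1 + 0.68×2.43) = 2.9724
Node V: 1 + (0.85×1 + 0.15×1) = 2
Node W: 1 + 2.9724 = 3.9724

3.97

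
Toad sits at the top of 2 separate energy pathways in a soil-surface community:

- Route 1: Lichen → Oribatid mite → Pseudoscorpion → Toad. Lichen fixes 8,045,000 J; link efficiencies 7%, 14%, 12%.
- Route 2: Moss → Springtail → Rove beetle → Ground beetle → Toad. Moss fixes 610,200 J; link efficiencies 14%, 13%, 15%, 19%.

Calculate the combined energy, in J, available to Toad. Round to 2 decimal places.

9777.43 J

Route 1: 8045000 × 0.07 × 0.14 × 0.12 = 9460.92 J
Route 2: 610200 × 0.14 × 0.13 × 0.15 × 0.19 = 316.51074 J
Total at Toad: 9460.92 + 316.51074 = 9777.43074 J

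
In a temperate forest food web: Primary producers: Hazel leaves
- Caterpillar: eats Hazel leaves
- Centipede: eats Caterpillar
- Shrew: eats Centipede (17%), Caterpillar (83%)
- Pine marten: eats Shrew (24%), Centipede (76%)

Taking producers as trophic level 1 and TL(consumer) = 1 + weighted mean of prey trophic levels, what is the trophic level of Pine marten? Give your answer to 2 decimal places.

4.04

Caterpillar: 1 + 1 = 2
Centipede: 1 + 2 = 3
Shrew: 1 + (0.17×3 + 0.83×2) = 3.17
Pine marten: 1 + (0.24×3.17 + 0.76×3) = 4.0408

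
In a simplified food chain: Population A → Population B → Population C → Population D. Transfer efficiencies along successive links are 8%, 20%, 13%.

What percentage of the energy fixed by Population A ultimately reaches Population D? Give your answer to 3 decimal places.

0.208%

Product of link efficiencies: 0.08 × 0.2 × 0.13 = 0.00208
As a percentage: 0.00208 × 100 = 0.208%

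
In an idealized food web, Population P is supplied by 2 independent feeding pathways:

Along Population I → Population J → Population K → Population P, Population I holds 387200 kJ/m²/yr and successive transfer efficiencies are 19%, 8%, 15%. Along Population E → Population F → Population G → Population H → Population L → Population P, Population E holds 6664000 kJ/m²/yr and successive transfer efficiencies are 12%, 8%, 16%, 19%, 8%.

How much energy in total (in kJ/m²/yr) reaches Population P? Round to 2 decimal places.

1038.40 kJ/m²/yr

Via Population I: 387200 × 0.19 × 0.08 × 0.15 = 882.816 kJ/m²/yr
Via Population E: 6664000 × 0.12 × 0.08 × 0.16 × 0.19 × 0.08 = 155.5857408 kJ/m²/yr
Total at Population P: 882.816 + 155.5857408 = 1038.4017408 kJ/m²/yr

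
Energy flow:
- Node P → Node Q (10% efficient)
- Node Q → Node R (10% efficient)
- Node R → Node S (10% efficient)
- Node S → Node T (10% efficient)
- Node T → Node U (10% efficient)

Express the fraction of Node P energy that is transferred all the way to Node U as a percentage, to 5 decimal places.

Product of link efficiencies: 0.1 × 0.1 × 0.1 × 0.1 × 0.1 = 0.00001
As a percentage: 0.00001 × 100 = 0.00100%

0.00100%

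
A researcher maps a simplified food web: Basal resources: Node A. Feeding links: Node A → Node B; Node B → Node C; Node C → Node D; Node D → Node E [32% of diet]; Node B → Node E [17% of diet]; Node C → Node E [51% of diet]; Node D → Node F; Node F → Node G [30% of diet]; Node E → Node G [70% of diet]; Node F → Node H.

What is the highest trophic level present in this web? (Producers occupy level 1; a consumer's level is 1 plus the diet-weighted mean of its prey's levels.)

6

Node B: 1 + 1 = 2
Node C: 1 + 2 = 3
Node D: 1 + 3 = 4
Node E: 1 + (0.32×4 + 0.17×2 + 0.51×3) = 4.15
Node F: 1 + 4 = 5
Node G: 1 + (0.3×5 + 0.7×4.15) = 5.405
Node H: 1 + 5 = 6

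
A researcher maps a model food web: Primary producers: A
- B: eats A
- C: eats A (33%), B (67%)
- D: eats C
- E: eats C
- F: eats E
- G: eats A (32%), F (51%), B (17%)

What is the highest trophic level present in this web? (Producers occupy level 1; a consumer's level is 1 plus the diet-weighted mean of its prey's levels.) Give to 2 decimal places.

4.67

B: 1 + 1 = 2
C: 1 + (0.33×1 + 0.67×2) = 2.67
D: 1 + 2.67 = 3.67
E: 1 + 2.67 = 3.67
F: 1 + 3.67 = 4.67
G: 1 + (0.32×1 + 0.51×4.67 + 0.17×2) = 4.0417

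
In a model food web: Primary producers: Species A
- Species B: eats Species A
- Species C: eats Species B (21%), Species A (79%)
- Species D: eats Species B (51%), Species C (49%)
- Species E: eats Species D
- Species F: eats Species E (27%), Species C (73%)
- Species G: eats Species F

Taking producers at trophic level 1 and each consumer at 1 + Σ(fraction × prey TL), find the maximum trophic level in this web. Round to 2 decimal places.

4.72

Species B: 1 + 1 = 2
Species C: 1 + (0.21×2 + 0.79×1) = 2.21
Species D: 1 + (0.51×2 + 0.49×2.21) = 3.1029
Species E: 1 + 3.1029 = 4.1029
Species F: 1 + (0.27×4.1029 + 0.73×2.21) = 3.721083
Species G: 1 + 3.721083 = 4.721083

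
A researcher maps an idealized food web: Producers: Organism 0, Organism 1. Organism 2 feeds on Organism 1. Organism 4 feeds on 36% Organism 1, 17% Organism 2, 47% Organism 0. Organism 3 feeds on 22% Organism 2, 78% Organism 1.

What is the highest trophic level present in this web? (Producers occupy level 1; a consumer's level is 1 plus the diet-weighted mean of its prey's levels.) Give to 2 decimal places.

Organism 2: 1 + 1 = 2
Organism 3: 1 + (0.22×2 + 0.78×1) = 2.22
Organism 4: 1 + (0.36×1 + 0.17×2 + 0.47×1) = 2.17

2.22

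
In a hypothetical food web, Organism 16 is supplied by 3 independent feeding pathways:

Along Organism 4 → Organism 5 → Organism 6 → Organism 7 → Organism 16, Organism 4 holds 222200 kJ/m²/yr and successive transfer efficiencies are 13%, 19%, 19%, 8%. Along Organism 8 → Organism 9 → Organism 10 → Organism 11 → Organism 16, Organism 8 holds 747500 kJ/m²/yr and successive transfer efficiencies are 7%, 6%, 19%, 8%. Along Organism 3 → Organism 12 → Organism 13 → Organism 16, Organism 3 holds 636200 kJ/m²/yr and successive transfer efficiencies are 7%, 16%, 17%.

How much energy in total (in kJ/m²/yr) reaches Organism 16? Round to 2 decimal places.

Via Organism 4: 222200 × 0.13 × 0.19 × 0.19 × 0.08 = 83.422768 kJ/m²/yr
Via Organism 8: 747500 × 0.07 × 0.06 × 0.19 × 0.08 = 47.7204 kJ/m²/yr
Via Organism 3: 636200 × 0.07 × 0.16 × 0.17 = 1211.3248 kJ/m²/yr
Total at Organism 16: 83.422768 + 47.7204 + 1211.3248 = 1342.467968 kJ/m²/yr

1342.47 kJ/m²/yr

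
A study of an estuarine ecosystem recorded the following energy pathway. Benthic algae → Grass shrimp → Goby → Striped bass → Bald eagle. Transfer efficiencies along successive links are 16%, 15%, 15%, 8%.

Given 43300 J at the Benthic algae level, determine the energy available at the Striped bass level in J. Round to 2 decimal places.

Grass shrimp: 43300 × 0.16 = 6928 J
Goby: 6928 × 0.15 = 1039.2 J
Striped bass: 1039.2 × 0.15 = 155.88 J

155.88 J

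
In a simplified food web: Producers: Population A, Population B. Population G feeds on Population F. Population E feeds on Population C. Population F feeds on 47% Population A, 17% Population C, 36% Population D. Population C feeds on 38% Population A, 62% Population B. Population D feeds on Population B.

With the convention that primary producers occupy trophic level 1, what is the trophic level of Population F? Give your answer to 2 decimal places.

2.53

Population C: 1 + (0.38×1 + 0.62×1) = 2
Population D: 1 + 1 = 2
Population E: 1 + 2 = 3
Population F: 1 + (0.47×1 + 0.17×2 + 0.36×2) = 2.53
Population G: 1 + 2.53 = 3.53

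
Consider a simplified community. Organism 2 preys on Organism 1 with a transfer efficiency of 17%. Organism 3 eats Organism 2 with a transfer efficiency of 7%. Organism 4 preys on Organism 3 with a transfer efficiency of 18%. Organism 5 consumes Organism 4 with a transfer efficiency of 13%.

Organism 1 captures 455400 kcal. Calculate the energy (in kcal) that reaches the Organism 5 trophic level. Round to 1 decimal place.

Organism 2: 455400 × 0.17 = 77418 kcal
Organism 3: 77418 × 0.07 = 5419.26 kcal
Organism 4: 5419.26 × 0.18 = 975.4668 kcal
Organism 5: 975.4668 × 0.13 = 126.810684 kcal

126.8 kcal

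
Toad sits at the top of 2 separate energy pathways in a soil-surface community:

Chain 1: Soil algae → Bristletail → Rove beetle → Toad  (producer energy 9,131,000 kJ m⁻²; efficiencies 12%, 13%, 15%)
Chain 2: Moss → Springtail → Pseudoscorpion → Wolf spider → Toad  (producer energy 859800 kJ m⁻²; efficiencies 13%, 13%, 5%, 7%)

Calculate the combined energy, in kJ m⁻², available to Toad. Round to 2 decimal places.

21417.40 kJ m⁻²

Chain 1: 9131000 × 0.12 × 0.13 × 0.15 = 21366.54 kJ m⁻²
Chain 2: 859800 × 0.13 × 0.13 × 0.05 × 0.07 = 50.85717 kJ m⁻²
Total at Toad: 21366.54 + 50.85717 = 21417.39717 kJ m⁻²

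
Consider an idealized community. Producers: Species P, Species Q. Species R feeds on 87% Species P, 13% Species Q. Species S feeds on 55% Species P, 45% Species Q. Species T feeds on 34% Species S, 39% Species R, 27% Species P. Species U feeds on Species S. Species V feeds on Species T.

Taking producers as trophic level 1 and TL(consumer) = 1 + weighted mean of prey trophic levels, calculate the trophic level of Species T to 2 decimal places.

2.73

Species R: 1 + (0.87×1 + 0.13×1) = 2
Species S: 1 + (0.55×1 + 0.45×1) = 2
Species T: 1 + (0.34×2 + 0.39×2 + 0.27×1) = 2.73
Species U: 1 + 2 = 3
Species V: 1 + 2.73 = 3.73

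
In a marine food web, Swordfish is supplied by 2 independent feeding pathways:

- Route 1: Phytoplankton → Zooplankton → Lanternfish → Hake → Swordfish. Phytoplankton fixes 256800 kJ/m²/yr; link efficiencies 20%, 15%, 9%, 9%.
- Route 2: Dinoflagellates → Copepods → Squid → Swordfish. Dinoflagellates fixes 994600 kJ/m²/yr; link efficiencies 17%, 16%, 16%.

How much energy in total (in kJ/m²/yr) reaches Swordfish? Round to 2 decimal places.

Route 1: 256800 × 0.2 × 0.15 × 0.09 × 0.09 = 62.4024 kJ/m²/yr
Route 2: 994600 × 0.17 × 0.16 × 0.16 = 4328.4992 kJ/m²/yr
Total at Swordfish: 62.4024 + 4328.4992 = 4390.9016 kJ/m²/yr

4390.90 kJ/m²/yr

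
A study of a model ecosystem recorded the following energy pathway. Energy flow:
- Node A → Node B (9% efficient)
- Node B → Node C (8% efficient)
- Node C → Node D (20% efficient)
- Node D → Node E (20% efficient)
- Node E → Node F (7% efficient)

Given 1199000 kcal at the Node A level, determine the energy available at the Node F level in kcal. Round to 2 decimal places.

Node B: 1199000 × 0.09 = 107910 kcal
Node C: 107910 × 0.08 = 8632.8 kcal
Node D: 8632.8 × 0.2 = 1726.56 kcal
Node E: 1726.56 × 0.2 = 345.312 kcal
Node F: 345.312 × 0.07 = 24.17184 kcal

24.17 kcal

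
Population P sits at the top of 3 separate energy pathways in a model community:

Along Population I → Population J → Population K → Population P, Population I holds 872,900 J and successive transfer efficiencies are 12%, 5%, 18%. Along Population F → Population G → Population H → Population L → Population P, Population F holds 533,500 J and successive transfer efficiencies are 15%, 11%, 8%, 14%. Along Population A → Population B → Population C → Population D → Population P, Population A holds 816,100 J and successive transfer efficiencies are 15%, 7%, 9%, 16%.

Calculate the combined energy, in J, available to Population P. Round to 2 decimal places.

Via Population I: 872900 × 0.12 × 0.05 × 0.18 = 942.732 J
Via Population F: 533500 × 0.15 × 0.11 × 0.08 × 0.14 = 98.5908 J
Via Population A: 816100 × 0.15 × 0.07 × 0.09 × 0.16 = 123.39432 J
Total at Population P: 942.732 + 98.5908 + 123.39432 = 1164.71712 J

1164.72 J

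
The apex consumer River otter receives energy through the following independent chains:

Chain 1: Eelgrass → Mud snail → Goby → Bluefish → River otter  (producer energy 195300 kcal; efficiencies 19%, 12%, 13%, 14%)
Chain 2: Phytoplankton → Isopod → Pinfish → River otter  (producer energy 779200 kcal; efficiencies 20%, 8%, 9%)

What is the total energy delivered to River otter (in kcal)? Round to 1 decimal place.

Chain 1: 195300 × 0.19 × 0.12 × 0.13 × 0.14 = 81.041688 kcal
Chain 2: 779200 × 0.2 × 0.08 × 0.09 = 1122.048 kcal
Total at River otter: 81.041688 + 1122.048 = 1203.089688 kcal

1203.1 kcal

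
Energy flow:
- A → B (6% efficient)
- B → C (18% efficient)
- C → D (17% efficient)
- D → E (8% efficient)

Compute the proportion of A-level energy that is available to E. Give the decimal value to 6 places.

Product of link efficiencies: 0.06 × 0.18 × 0.17 × 0.08 = 0.00014688

0.000147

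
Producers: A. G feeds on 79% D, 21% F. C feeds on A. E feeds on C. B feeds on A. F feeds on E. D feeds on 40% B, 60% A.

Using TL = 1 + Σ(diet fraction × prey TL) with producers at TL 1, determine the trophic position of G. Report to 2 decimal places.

3.74

B: 1 + 1 = 2
C: 1 + 1 = 2
D: 1 + (0.4×2 + 0.6×1) = 2.4
E: 1 + 2 = 3
F: 1 + 3 = 4
G: 1 + (0.79×2.4 + 0.21×4) = 3.736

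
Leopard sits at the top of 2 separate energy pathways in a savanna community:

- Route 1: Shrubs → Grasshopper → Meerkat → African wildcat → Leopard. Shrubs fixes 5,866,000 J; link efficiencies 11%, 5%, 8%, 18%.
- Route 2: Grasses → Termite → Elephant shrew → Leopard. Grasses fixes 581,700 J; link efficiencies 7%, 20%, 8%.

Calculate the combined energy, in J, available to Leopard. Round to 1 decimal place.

Route 1: 5866000 × 0.11 × 0.05 × 0.08 × 0.18 = 464.5872 J
Route 2: 581700 × 0.07 × 0.2 × 0.08 = 651.504 J
Total at Leopard: 464.5872 + 651.504 = 1116.0912 J

1116.1 J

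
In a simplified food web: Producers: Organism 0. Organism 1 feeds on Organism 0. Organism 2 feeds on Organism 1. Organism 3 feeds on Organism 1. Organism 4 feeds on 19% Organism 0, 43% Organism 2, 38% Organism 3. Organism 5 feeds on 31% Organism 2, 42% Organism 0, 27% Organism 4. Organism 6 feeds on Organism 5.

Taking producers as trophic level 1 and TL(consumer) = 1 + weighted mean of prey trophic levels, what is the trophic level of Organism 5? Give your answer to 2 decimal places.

Organism 1: 1 + 1 = 2
Organism 2: 1 + 2 = 3
Organism 3: 1 + 2 = 3
Organism 4: 1 + (0.19×1 + 0.43×3 + 0.38×3) = 3.62
Organism 5: 1 + (0.31×3 + 0.42×1 + 0.27×3.62) = 3.3274
Organism 6: 1 + 3.3274 = 4.3274

3.33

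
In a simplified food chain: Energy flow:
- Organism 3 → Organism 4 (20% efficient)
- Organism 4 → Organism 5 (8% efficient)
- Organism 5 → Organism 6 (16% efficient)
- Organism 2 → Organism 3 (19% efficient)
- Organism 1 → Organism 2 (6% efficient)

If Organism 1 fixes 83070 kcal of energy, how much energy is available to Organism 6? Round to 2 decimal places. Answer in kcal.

Organism 2: 83070 × 0.06 = 4984.2 kcal
Organism 3: 4984.2 × 0.19 = 946.998 kcal
Organism 4: 946.998 × 0.2 = 189.3996 kcal
Organism 5: 189.3996 × 0.08 = 15.151968 kcal
Organism 6: 15.151968 × 0.16 = 2.42431488 kcal

2.42 kcal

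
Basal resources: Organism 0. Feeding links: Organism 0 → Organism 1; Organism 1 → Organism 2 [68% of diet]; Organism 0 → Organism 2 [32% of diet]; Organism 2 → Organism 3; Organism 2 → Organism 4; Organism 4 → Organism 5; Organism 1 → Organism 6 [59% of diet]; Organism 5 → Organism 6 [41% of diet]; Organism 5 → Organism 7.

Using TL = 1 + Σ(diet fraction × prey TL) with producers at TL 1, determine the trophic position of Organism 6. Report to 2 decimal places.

4.10

Organism 1: 1 + 1 = 2
Organism 2: 1 + (0.68×2 + 0.32×1) = 2.68
Organism 3: 1 + 2.68 = 3.68
Organism 4: 1 + 2.68 = 3.68
Organism 5: 1 + 3.68 = 4.68
Organism 6: 1 + (0.59×2 + 0.41×4.68) = 4.0988
Organism 7: 1 + 4.68 = 5.68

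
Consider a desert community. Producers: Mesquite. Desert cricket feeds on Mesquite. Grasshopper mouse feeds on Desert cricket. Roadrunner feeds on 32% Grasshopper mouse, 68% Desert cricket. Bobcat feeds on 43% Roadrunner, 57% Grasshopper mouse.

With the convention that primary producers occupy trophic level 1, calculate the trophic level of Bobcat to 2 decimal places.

Desert cricket: 1 + 1 = 2
Grasshopper mouse: 1 + 2 = 3
Roadrunner: 1 + (0.32×3 + 0.68×2) = 3.32
Bobcat: 1 + (0.43×3.32 + 0.57×3) = 4.1376

4.14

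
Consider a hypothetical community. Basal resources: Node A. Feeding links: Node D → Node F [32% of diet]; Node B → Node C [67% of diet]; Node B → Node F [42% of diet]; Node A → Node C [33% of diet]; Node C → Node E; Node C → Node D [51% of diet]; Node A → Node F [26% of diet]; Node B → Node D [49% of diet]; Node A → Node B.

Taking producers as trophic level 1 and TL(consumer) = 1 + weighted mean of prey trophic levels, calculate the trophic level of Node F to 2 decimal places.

Node B: 1 + 1 = 2
Node C: 1 + (0.67×2 + 0.33×1) = 2.67
Node D: 1 + (0.49×2 + 0.51×2.67) = 3.3417
Node E: 1 + 2.67 = 3.67
Node F: 1 + (0.42×2 + 0.26×1 + 0.32×3.3417) = 3.169344

3.17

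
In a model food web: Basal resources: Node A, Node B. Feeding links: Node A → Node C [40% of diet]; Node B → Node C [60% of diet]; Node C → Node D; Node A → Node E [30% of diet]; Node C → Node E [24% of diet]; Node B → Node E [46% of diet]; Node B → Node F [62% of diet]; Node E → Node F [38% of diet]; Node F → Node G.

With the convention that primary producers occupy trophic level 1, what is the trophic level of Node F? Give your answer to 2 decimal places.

Node C: 1 + (0.4×1 + 0.6×1) = 2
Node D: 1 + 2 = 3
Node E: 1 + (0.3×1 + 0.24×2 + 0.46×1) = 2.24
Node F: 1 + (0.62×1 + 0.38×2.24) = 2.4712
Node G: 1 + 2.4712 = 3.4712

2.47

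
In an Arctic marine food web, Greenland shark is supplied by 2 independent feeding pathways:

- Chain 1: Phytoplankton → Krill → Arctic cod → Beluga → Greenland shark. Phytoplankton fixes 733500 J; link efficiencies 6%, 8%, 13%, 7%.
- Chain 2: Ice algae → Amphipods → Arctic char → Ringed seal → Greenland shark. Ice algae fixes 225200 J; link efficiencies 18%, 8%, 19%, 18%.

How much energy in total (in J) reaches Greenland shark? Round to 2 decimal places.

Chain 1: 733500 × 0.06 × 0.08 × 0.13 × 0.07 = 32.03928 J
Chain 2: 225200 × 0.18 × 0.08 × 0.19 × 0.18 = 110.906496 J
Total at Greenland shark: 32.03928 + 110.906496 = 142.945776 J

142.95 J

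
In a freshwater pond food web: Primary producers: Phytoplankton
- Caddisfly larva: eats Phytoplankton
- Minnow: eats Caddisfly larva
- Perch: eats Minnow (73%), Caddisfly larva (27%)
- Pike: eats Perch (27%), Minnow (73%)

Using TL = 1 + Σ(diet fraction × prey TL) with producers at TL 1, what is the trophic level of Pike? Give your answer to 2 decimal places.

Caddisfly larva: 1 + 1 = 2
Minnow: 1 + 2 = 3
Perch: 1 + (0.73×3 + 0.27×2) = 3.73
Pike: 1 + (0.27×3.73 + 0.73×3) = 4.1971

4.20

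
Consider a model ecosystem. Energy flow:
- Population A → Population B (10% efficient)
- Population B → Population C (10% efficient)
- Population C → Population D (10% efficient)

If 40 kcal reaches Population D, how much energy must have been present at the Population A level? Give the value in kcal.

40000 kcal

Cumulative transfer efficiency: 0.1 × 0.1 × 0.1 = 0.001
Population A energy = 40 / 0.001 = 40000 kcal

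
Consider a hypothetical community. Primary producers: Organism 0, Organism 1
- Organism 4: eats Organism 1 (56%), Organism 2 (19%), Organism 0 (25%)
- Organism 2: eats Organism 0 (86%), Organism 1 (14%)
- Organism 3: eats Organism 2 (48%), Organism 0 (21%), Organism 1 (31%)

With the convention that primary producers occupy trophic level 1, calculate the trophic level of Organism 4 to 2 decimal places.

2.19

Organism 2: 1 + (0.86×1 + 0.14×1) = 2
Organism 3: 1 + (0.48×2 + 0.21×1 + 0.31×1) = 2.48
Organism 4: 1 + (0.56×1 + 0.19×2 + 0.25×1) = 2.19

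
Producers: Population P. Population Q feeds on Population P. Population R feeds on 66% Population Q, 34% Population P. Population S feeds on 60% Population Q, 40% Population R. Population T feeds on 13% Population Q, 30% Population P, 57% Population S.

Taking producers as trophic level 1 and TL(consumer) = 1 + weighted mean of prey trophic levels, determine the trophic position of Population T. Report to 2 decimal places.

3.42

Population Q: 1 + 1 = 2
Population R: 1 + (0.66×2 + 0.34×1) = 2.66
Population S: 1 + (0.6×2 + 0.4×2.66) = 3.264
Population T: 1 + (0.13×2 + 0.3×1 + 0.57×3.264) = 3.42048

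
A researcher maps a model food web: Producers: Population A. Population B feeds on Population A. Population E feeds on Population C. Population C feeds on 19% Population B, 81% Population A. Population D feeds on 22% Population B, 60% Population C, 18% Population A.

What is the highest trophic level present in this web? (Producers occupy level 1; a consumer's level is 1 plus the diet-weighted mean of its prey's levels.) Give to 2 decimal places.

3.19

Population B: 1 + 1 = 2
Population C: 1 + (0.19×2 + 0.81×1) = 2.19
Population D: 1 + (0.22×2 + 0.6×2.19 + 0.18×1) = 2.934
Population E: 1 + 2.19 = 3.19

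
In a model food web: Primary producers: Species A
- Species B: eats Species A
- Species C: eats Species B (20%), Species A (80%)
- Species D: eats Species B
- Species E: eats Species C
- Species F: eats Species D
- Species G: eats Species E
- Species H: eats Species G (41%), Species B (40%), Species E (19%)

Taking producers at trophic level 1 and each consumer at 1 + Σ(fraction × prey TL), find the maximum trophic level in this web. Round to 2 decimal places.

4.20

Species B: 1 + 1 = 2
Species C: 1 + (0.2×2 + 0.8×1) = 2.2
Species D: 1 + 2 = 3
Species E: 1 + 2.2 = 3.2
Species F: 1 + 3 = 4
Species G: 1 + 3.2 = 4.2
Species H: 1 + (0.41×4.2 + 0.4×2 + 0.19×3.2) = 4.13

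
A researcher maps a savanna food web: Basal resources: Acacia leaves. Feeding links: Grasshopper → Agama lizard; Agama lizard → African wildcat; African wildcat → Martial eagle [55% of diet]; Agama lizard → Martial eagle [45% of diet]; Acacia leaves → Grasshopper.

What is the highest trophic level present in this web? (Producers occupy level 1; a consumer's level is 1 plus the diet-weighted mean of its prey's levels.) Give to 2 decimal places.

Grasshopper: 1 + 1 = 2
Agama lizard: 1 + 2 = 3
African wildcat: 1 + 3 = 4
Martial eagle: 1 + (0.55×4 + 0.45×3) = 4.55

4.55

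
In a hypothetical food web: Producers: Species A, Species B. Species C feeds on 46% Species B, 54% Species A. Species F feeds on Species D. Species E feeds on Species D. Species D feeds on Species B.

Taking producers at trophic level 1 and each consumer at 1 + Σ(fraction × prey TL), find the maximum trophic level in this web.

Species C: 1 + (0.46×1 + 0.54×1) = 2
Species D: 1 + 1 = 2
Species E: 1 + 2 = 3
Species F: 1 + 2 = 3

3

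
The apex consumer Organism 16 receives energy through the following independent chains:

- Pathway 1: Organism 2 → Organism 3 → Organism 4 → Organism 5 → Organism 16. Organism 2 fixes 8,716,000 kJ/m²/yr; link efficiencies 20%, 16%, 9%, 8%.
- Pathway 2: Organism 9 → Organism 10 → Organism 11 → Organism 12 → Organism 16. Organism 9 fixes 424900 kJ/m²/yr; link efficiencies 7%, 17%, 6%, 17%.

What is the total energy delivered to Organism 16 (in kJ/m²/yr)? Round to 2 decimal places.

2059.74 kJ/m²/yr

Pathway 1: 8716000 × 0.2 × 0.16 × 0.09 × 0.08 = 2008.1664 kJ/m²/yr
Pathway 2: 424900 × 0.07 × 0.17 × 0.06 × 0.17 = 51.574362 kJ/m²/yr
Total at Organism 16: 2008.1664 + 51.574362 = 2059.740762 kJ/m²/yr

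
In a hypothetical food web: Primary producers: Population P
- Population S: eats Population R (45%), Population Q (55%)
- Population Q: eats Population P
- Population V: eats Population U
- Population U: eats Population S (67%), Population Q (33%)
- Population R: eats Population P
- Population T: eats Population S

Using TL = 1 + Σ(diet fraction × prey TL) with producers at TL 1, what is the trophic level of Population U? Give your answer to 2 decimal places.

Population Q: 1 + 1 = 2
Population R: 1 + 1 = 2
Population S: 1 + (0.45×2 + 0.55×2) = 3
Population T: 1 + 3 = 4
Population U: 1 + (0.67×3 + 0.33×2) = 3.67
Population V: 1 + 3.67 = 4.67

3.67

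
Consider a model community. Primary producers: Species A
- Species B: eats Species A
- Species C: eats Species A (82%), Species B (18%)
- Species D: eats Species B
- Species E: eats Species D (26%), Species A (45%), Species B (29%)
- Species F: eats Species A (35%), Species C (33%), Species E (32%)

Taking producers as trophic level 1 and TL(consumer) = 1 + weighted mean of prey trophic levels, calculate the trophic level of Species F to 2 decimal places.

Species B: 1 + 1 = 2
Species C: 1 + (0.82×1 + 0.18×2) = 2.18
Species D: 1 + 2 = 3
Species E: 1 + (0.26×3 + 0.45×1 + 0.29×2) = 2.81
Species F: 1 + (0.35×1 + 0.33×2.18 + 0.32×2.81) = 2.9686

2.97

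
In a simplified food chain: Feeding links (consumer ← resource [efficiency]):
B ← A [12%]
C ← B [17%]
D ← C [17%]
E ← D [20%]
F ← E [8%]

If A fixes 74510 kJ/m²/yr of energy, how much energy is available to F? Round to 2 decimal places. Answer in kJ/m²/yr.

4.13 kJ/m²/yr

B: 74510 × 0.12 = 8941.2 kJ/m²/yr
C: 8941.2 × 0.17 = 1520.004 kJ/m²/yr
D: 1520.004 × 0.17 = 258.40068 kJ/m²/yr
E: 258.40068 × 0.2 = 51.680136 kJ/m²/yr
F: 51.680136 × 0.08 = 4.13441088 kJ/m²/yr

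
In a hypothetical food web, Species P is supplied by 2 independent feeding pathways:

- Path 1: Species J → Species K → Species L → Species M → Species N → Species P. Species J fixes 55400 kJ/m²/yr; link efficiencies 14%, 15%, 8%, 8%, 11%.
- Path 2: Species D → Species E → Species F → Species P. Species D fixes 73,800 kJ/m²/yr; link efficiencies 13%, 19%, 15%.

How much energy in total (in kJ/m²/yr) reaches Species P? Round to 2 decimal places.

274.25 kJ/m²/yr

Path 1: 55400 × 0.14 × 0.15 × 0.08 × 0.08 × 0.11 = 0.8190336 kJ/m²/yr
Path 2: 73800 × 0.13 × 0.19 × 0.15 = 273.429 kJ/m²/yr
Total at Species P: 0.8190336 + 273.429 = 274.2480336 kJ/m²/yr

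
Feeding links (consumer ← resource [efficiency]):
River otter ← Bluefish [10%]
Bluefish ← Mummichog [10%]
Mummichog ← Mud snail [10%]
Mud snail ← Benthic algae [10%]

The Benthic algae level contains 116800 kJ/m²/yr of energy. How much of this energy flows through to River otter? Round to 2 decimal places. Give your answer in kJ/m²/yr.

Mud snail: 116800 × 0.1 = 11680 kJ/m²/yr
Mummichog: 11680 × 0.1 = 1168 kJ/m²/yr
Bluefish: 1168 × 0.1 = 116.8 kJ/m²/yr
River otter: 116.8 × 0.1 = 11.68 kJ/m²/yr

11.68 kJ/m²/yr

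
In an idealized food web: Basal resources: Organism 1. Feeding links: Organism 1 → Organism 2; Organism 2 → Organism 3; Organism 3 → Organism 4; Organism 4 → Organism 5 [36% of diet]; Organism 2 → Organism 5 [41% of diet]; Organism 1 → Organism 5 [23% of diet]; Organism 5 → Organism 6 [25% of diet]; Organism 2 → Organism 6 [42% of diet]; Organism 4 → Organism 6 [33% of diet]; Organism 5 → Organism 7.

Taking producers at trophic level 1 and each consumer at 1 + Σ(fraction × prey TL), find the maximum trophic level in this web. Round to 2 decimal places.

Organism 2: 1 + 1 = 2
Organism 3: 1 + 2 = 3
Organism 4: 1 + 3 = 4
Organism 5: 1 + (0.36×4 + 0.41×2 + 0.23×1) = 3.49
Organism 6: 1 + (0.25×3.49 + 0.42×2 + 0.33×4) = 4.0325
Organism 7: 1 + 3.49 = 4.49

4.49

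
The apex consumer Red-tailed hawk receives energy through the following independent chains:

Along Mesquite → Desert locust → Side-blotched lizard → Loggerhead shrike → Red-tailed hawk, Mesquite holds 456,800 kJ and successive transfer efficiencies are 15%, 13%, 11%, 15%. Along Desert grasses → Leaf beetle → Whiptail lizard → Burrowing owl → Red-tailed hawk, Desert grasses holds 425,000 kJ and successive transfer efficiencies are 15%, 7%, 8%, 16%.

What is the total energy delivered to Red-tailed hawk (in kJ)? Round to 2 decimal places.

Via Mesquite: 456800 × 0.15 × 0.13 × 0.11 × 0.15 = 146.9754 kJ
Via Desert grasses: 425000 × 0.15 × 0.07 × 0.08 × 0.16 = 57.12 kJ
Total at Red-tailed hawk: 146.9754 + 57.12 = 204.0954 kJ

204.10 kJ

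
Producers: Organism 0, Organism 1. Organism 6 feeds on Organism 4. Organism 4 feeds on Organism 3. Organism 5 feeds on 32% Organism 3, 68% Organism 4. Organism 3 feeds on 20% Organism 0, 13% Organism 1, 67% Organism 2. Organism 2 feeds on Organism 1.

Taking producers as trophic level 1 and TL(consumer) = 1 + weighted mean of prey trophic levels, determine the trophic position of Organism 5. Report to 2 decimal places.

Organism 2: 1 + 1 = 2
Organism 3: 1 + (0.2×1 + 0.13×1 + 0.67×2) = 2.67
Organism 4: 1 + 2.67 = 3.67
Organism 5: 1 + (0.32×2.67 + 0.68×3.67) = 4.35
Organism 6: 1 + 3.67 = 4.67

4.35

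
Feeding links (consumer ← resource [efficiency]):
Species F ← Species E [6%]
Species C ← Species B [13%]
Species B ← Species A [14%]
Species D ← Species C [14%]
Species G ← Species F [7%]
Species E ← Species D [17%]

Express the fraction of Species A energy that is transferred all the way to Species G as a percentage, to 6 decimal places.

0.000182%

Product of link efficiencies: 0.14 × 0.13 × 0.14 × 0.17 × 0.06 × 0.07 = 0.000001819272
As a percentage: 0.000001819272 × 100 = 0.000182%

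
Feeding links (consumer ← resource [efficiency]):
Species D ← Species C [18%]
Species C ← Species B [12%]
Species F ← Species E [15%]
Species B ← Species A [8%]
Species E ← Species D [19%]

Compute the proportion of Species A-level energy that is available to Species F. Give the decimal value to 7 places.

0.0000492

Product of link efficiencies: 0.08 × 0.12 × 0.18 × 0.19 × 0.15 = 0.000049248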